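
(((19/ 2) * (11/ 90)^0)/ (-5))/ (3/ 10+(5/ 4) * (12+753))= -38/ 19131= -0.00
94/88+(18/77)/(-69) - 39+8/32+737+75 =2742623/3542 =774.31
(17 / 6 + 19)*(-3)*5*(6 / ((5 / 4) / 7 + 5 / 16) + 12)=-87246 / 11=-7931.45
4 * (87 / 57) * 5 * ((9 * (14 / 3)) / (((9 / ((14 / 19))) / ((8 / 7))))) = 129920 / 1083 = 119.96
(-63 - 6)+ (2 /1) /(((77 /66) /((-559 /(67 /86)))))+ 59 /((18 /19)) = -1236.76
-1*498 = -498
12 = 12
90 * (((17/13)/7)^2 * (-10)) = -260100/8281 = -31.41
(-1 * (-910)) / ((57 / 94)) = 85540 / 57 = 1500.70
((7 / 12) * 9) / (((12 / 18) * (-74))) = -63 / 592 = -0.11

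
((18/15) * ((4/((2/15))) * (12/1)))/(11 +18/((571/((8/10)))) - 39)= -308340/19967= -15.44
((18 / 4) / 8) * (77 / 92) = 693 / 1472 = 0.47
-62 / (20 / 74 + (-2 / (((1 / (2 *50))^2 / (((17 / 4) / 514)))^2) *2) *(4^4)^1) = 75758203 / 8554399669755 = 0.00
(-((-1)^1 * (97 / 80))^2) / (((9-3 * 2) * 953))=-0.00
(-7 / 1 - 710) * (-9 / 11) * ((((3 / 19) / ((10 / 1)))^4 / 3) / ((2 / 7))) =0.00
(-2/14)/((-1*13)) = 1/91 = 0.01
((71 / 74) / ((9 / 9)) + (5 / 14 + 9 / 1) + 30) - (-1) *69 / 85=905441 / 22015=41.13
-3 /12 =-1 /4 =-0.25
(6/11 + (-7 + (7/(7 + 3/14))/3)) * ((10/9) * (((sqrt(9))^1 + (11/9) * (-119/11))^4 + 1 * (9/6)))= -14641501248125/196810317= -74393.97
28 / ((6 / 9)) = 42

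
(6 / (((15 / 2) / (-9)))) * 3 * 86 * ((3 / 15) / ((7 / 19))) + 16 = -173672 / 175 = -992.41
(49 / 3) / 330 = 49 / 990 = 0.05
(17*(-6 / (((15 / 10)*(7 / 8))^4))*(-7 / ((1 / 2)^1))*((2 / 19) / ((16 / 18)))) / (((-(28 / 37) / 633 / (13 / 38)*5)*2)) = -7067021312 / 4333805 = -1630.67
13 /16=0.81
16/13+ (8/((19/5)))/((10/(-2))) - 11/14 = 83/3458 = 0.02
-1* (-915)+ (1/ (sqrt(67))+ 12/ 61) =sqrt(67)/ 67+ 55827/ 61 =915.32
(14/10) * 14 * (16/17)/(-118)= -784/5015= -0.16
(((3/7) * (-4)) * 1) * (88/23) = -1056/161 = -6.56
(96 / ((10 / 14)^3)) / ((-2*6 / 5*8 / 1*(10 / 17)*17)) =-343 / 250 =-1.37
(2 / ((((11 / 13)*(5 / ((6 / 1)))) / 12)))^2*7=24530688 / 3025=8109.32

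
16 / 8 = 2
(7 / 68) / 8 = 7 / 544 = 0.01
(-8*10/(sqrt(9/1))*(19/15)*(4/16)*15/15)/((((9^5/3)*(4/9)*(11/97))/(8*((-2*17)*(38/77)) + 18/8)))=1.12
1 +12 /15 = 9 /5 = 1.80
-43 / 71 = -0.61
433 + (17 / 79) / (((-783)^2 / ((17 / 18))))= 377494837903 / 871812558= 433.00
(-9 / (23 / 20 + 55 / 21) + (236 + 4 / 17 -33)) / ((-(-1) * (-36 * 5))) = -1081001 / 968796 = -1.12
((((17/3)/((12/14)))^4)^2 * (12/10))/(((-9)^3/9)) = -40213853471634241/743847338880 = -54061.97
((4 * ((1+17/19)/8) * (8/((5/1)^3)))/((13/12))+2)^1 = 2.06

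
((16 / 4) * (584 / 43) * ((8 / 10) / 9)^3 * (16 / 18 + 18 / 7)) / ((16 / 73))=148700416 / 246857625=0.60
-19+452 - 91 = 342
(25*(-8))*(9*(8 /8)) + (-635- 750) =-3185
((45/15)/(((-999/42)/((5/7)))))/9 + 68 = 67922/999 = 67.99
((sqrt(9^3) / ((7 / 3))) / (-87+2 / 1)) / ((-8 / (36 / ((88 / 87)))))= 63423 / 104720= 0.61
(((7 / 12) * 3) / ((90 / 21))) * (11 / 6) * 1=539 / 720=0.75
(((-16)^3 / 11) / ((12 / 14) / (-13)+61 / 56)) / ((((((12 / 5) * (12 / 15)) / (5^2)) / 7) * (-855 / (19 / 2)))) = 16307200 / 44253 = 368.50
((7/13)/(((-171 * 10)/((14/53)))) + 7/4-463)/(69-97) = 1086880471/65978640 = 16.47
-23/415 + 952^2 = 376116137/415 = 906303.94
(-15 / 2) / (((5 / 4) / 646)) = -3876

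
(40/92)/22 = 5/253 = 0.02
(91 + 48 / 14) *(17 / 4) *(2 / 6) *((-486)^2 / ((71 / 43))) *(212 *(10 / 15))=1344171648024 / 497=2704570720.37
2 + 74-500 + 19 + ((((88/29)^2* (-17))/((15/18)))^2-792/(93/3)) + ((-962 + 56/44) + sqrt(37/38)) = sqrt(1406)/38 + 204368966206879/6029570525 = 33895.44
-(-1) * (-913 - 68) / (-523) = 981 / 523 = 1.88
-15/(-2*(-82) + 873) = -15/1037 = -0.01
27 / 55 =0.49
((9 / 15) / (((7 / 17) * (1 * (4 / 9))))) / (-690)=-153 / 32200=-0.00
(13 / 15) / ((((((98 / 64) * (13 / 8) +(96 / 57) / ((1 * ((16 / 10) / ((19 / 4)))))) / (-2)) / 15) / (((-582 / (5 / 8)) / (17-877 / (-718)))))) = 7417020416 / 41800185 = 177.44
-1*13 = -13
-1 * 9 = -9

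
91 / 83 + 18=1585 / 83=19.10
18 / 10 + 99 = 504 / 5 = 100.80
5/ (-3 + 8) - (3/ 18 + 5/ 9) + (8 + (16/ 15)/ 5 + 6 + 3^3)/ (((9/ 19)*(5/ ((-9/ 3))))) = -116833/ 2250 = -51.93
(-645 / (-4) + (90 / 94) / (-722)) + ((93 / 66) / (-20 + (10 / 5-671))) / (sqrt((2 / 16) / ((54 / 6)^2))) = 10943625 / 67868-279 * sqrt(2) / 7579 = 161.20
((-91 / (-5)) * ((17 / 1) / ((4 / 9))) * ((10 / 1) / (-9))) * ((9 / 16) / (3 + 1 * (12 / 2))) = -1547 / 32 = -48.34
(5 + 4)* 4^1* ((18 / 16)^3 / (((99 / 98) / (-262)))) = -4679451 / 352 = -13293.89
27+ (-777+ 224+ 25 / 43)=-22593 / 43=-525.42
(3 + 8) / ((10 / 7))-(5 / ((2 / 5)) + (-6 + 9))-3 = -54 / 5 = -10.80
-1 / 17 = -0.06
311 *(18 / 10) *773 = 2163627 / 5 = 432725.40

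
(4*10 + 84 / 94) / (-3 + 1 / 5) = -4805 / 329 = -14.60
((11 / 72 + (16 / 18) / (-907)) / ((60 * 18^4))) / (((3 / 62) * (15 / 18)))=307303 / 514151452800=0.00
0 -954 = -954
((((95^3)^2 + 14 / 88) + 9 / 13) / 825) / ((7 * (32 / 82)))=326177137.62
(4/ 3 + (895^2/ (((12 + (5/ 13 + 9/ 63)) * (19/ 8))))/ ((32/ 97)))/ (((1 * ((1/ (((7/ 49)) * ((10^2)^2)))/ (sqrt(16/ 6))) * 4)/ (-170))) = -8347428771875 * sqrt(6)/ 2527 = -8091389456.00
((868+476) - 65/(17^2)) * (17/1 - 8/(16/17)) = 388351/34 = 11422.09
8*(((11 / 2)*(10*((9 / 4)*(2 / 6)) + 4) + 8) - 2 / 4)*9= 5094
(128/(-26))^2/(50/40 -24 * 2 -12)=-16384/39715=-0.41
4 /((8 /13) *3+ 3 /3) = 1.41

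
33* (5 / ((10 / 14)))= 231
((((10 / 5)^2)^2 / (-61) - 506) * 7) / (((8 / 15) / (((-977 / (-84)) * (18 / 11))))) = -678863565 / 5368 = -126464.90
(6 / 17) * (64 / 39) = 128 / 221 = 0.58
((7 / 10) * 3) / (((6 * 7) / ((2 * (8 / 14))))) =2 / 35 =0.06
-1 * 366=-366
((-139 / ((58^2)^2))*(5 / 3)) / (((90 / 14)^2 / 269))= -1832159 / 13749542640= -0.00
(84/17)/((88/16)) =168/187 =0.90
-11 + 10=-1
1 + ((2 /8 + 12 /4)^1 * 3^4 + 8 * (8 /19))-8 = 19731 /76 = 259.62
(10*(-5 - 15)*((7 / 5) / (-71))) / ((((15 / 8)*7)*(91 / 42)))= 128 / 923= 0.14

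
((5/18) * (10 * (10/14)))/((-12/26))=-1625/378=-4.30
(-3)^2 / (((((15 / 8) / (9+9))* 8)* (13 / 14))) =756 / 65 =11.63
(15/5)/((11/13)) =39/11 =3.55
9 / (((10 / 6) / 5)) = 27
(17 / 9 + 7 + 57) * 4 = 2372 / 9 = 263.56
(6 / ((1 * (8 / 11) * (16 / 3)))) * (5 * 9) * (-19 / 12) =-28215 / 256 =-110.21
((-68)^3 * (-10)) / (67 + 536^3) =3144320 / 153990723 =0.02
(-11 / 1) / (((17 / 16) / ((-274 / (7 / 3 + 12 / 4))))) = 9042 / 17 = 531.88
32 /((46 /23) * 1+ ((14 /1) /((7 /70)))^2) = 16 /9801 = 0.00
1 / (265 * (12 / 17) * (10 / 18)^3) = 4131 / 132500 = 0.03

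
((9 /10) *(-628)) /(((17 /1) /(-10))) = 5652 /17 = 332.47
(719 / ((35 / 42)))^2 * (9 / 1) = 167495364 / 25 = 6699814.56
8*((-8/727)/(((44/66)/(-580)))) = 76.59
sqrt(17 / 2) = sqrt(34) / 2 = 2.92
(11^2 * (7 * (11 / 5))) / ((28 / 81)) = 107811 / 20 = 5390.55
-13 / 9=-1.44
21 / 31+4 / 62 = 23 / 31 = 0.74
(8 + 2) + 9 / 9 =11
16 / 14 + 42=43.14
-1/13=-0.08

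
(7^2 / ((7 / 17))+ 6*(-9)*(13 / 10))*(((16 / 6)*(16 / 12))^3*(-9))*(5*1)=-7995392 / 81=-98708.54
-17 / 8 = -2.12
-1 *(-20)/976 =5/244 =0.02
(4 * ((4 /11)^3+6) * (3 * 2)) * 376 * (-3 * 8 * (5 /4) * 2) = -4358592000 /1331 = -3274674.68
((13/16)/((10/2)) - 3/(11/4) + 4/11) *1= -497/880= -0.56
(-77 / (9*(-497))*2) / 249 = 22 / 159111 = 0.00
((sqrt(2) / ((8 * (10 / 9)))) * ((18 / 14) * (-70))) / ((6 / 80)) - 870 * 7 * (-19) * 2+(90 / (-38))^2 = 83544645 / 361 - 135 * sqrt(2) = 231234.69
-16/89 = -0.18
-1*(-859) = 859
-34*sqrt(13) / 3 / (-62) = 17*sqrt(13) / 93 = 0.66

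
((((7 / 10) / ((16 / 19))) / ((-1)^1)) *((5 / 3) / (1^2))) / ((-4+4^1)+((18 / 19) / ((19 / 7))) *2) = -6859 / 3456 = -1.98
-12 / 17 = -0.71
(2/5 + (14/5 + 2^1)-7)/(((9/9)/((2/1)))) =-18/5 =-3.60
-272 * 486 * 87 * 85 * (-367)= 358764461280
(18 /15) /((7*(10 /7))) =3 /25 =0.12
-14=-14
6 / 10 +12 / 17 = 111 / 85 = 1.31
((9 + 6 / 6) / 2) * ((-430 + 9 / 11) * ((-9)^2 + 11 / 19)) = -36587750 / 209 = -175061.00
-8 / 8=-1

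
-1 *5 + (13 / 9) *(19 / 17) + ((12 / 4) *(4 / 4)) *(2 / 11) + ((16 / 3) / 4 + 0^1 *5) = -2536 / 1683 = -1.51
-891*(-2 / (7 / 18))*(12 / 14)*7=192456 / 7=27493.71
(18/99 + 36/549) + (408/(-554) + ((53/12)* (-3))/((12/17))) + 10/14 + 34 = 965146447/62451312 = 15.45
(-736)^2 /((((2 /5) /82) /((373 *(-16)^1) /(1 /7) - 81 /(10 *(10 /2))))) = -23196538884608 /5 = -4639307776921.60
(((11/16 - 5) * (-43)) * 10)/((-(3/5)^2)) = -123625/24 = -5151.04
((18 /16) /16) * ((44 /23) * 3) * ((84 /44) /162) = 7 /1472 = 0.00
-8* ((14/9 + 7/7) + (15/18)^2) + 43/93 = -2375/93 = -25.54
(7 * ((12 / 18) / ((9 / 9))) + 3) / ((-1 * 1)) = -23 / 3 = -7.67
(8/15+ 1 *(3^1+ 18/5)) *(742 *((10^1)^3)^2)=15878800000/3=5292933333.33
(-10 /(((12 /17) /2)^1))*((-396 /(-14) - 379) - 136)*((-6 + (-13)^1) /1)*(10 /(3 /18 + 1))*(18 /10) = -198082980 /49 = -4042509.80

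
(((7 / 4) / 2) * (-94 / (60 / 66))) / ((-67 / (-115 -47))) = -293139 / 1340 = -218.76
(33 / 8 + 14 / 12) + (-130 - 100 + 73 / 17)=-89929 / 408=-220.41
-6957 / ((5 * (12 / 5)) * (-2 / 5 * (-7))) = -11595 / 56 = -207.05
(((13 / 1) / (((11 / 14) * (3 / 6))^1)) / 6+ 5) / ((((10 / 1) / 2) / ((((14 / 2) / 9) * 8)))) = 19432 / 1485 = 13.09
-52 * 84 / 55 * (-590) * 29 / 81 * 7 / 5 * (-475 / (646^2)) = -43596280 / 1630827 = -26.73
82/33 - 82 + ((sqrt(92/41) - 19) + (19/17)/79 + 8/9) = -12978214/132957 + 2 * sqrt(943)/41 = -96.11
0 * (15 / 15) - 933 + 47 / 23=-21412 / 23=-930.96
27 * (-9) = -243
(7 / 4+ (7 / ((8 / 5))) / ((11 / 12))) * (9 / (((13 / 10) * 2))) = 12915 / 572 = 22.58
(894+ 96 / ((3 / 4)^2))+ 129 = 3581 / 3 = 1193.67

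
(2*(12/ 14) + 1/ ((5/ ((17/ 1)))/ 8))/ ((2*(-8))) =-253/ 140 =-1.81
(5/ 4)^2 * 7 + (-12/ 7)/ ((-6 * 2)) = 1241/ 112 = 11.08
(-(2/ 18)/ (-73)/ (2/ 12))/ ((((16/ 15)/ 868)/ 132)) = 71610/ 73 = 980.96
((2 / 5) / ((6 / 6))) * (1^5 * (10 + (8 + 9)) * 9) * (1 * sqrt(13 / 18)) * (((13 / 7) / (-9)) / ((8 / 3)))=-351 * sqrt(26) / 280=-6.39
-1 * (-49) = 49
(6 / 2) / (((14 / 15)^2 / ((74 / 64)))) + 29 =206863 / 6272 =32.98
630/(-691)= -630/691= -0.91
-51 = -51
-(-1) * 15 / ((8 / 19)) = 35.62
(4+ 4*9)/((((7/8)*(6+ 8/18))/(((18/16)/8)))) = 405/406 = 1.00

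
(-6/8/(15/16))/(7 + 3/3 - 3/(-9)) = -12/125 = -0.10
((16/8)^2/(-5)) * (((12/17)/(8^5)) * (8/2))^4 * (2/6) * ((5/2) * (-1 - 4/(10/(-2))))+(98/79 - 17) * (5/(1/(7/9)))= -53354572495481470969601/870570305089783726080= -61.29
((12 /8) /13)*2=3 /13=0.23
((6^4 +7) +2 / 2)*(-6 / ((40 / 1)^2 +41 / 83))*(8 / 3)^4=-247.20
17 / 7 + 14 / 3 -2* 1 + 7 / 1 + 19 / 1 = 653 / 21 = 31.10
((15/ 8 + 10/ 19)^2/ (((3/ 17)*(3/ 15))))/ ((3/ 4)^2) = 11324125/ 38988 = 290.45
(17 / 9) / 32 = 17 / 288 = 0.06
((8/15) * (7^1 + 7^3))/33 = 560/99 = 5.66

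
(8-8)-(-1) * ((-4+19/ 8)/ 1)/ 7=-0.23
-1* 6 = -6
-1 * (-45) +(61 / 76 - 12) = 2569 / 76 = 33.80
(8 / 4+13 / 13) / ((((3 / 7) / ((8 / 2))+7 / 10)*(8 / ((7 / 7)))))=105 / 226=0.46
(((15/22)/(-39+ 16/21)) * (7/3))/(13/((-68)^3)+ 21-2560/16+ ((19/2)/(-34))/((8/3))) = 0.00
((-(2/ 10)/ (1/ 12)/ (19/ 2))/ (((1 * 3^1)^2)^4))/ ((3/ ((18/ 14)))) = -8/ 484785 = -0.00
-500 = -500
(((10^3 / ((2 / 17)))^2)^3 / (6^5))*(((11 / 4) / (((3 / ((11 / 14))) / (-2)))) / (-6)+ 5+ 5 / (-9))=227207547028766013864.39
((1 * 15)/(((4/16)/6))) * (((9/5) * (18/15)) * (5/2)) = 1944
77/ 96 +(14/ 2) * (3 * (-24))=-48307/ 96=-503.20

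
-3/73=-0.04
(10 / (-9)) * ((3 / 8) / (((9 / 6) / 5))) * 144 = -200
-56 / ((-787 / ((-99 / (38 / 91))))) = -252252 / 14953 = -16.87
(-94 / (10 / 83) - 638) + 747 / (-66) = -157247 / 110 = -1429.52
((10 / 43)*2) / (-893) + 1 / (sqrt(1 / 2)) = -20 / 38399 + sqrt(2) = 1.41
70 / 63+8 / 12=16 / 9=1.78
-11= -11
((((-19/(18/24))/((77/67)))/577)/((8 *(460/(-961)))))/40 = 1223353/4904961600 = 0.00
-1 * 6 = -6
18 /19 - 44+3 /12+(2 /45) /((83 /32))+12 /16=-2983049 /70965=-42.04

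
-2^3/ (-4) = 2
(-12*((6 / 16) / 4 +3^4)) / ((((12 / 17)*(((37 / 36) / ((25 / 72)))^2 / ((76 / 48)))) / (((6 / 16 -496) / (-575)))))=-27695029375 / 128970752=-214.74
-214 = -214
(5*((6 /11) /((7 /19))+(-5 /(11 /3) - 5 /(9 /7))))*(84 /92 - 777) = 11109500 /759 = 14637.02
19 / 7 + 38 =285 / 7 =40.71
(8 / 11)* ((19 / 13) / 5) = 152 / 715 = 0.21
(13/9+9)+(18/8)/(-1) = 295/36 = 8.19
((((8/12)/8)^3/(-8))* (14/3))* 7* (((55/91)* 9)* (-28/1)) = 2695/7488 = 0.36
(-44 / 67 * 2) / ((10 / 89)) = -3916 / 335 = -11.69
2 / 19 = 0.11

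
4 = 4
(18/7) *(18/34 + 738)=225990/119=1899.08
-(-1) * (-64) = -64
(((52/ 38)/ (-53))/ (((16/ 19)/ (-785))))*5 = 51025/ 424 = 120.34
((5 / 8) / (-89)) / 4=-5 / 2848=-0.00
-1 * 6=-6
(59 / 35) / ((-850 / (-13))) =767 / 29750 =0.03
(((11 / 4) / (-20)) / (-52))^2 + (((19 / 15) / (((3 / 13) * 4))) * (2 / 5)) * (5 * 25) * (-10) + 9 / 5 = -106581728191 / 155750400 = -684.31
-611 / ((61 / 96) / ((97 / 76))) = -1422408 / 1159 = -1227.27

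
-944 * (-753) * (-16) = -11373312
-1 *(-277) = 277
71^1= 71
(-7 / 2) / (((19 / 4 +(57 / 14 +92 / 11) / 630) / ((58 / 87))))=-11319 / 23138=-0.49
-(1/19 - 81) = 80.95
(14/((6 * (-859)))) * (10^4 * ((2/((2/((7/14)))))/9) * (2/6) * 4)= -140000/69579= -2.01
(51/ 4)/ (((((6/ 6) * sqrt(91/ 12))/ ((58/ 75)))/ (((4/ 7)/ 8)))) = 493 * sqrt(273)/ 31850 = 0.26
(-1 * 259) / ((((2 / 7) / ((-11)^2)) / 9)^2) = -15050523411 / 4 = -3762630852.75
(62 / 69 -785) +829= 3098 / 69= 44.90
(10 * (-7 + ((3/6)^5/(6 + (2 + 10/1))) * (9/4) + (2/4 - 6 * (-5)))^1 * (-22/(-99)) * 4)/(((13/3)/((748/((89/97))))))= 545711815/13884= 39305.09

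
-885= -885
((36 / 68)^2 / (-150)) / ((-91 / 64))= 864 / 657475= 0.00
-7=-7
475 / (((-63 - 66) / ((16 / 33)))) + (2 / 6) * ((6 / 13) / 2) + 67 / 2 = 3518761 / 110682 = 31.79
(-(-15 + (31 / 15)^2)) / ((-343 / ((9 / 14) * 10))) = -0.20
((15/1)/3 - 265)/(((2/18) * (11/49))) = -114660/11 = -10423.64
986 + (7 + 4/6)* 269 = 9145/3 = 3048.33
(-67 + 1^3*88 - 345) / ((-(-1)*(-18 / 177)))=3186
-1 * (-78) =78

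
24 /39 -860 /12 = -2771 /39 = -71.05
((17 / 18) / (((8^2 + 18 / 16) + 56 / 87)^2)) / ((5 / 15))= 1372512 / 2095350625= 0.00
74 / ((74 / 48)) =48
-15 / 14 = -1.07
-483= -483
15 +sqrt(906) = 45.10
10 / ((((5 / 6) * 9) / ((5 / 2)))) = 10 / 3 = 3.33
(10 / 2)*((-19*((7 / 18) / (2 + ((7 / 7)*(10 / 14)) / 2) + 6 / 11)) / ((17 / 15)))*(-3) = 100225 / 561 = 178.65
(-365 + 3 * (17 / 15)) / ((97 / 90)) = -32544 / 97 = -335.51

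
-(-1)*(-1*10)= -10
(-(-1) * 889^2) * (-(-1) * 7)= 5532247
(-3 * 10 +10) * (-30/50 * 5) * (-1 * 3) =-180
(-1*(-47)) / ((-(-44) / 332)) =3901 / 11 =354.64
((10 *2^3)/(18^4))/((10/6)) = 0.00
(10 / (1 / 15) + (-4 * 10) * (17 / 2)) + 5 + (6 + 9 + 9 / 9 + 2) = -167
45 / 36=5 / 4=1.25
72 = 72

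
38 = 38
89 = 89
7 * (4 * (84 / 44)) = 588 / 11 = 53.45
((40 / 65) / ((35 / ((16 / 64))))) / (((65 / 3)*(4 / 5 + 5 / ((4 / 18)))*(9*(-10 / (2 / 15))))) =-4 / 310093875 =-0.00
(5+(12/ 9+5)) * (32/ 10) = 544/ 15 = 36.27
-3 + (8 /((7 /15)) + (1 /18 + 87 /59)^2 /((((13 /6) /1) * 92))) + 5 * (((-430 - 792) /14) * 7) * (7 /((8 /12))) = -3881436485273 /121055256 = -32063.35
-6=-6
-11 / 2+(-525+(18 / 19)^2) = -382373 / 722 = -529.60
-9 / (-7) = 9 / 7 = 1.29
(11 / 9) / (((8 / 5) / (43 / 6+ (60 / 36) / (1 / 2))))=385 / 48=8.02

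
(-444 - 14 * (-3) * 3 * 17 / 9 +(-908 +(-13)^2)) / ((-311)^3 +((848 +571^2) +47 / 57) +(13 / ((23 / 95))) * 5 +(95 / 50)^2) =123889500 / 3900627357329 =0.00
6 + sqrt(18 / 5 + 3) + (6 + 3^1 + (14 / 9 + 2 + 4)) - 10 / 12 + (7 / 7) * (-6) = sqrt(165) / 5 + 283 / 18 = 18.29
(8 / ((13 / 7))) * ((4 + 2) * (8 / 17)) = 2688 / 221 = 12.16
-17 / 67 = -0.25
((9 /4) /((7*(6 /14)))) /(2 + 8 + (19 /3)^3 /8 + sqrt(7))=1461078 /81015769 - 34992*sqrt(7) /81015769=0.02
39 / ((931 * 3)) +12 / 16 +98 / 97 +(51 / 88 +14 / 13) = 354434027 / 103311208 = 3.43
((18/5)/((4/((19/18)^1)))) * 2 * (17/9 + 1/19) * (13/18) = 1079/405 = 2.66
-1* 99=-99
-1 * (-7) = 7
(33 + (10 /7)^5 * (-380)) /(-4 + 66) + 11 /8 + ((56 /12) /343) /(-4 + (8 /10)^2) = -1296604501 /37513224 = -34.56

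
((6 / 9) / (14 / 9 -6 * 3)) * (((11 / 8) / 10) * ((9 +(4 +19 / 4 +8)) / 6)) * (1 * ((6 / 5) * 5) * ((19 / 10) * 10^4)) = -1614525 / 592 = -2727.24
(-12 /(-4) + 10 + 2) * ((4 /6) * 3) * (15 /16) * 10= 1125 /4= 281.25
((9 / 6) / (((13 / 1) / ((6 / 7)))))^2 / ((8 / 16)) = 162 / 8281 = 0.02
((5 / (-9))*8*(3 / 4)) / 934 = -5 / 1401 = -0.00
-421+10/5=-419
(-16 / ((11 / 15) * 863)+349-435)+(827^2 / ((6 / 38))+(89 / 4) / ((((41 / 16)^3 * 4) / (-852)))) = 8501250330574037 / 1962801159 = 4331182.65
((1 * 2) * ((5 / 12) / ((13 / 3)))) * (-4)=-10 / 13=-0.77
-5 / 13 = -0.38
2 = 2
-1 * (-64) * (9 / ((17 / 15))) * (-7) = -60480 / 17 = -3557.65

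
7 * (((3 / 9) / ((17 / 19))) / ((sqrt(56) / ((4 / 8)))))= 19 * sqrt(14) / 408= 0.17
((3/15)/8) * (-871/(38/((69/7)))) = -60099/10640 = -5.65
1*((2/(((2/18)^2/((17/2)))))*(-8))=-11016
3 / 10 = 0.30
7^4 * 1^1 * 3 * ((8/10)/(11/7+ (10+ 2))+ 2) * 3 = 21133602/475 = 44491.79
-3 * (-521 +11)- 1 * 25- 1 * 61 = 1444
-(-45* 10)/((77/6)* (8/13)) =8775/154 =56.98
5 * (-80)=-400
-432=-432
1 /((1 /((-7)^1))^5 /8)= -134456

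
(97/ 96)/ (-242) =-97/ 23232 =-0.00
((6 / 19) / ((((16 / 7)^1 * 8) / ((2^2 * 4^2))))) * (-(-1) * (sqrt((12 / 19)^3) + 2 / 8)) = 21 / 76 + 504 * sqrt(57) / 6859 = 0.83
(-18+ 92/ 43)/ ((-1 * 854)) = 341/ 18361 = 0.02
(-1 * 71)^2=5041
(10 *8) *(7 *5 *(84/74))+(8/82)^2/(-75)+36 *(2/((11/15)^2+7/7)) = 2602755235084/807006075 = 3225.20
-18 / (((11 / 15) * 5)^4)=-1458 / 14641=-0.10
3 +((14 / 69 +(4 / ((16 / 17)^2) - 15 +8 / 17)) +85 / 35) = -4.38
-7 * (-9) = 63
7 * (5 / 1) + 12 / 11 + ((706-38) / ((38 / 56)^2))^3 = 1580047946378096165 / 517504691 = 3053205070.13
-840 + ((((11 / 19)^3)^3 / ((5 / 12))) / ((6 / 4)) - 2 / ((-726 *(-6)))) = -2951778512761101311 / 3514069028813310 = -839.99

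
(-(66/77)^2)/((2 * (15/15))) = -18/49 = -0.37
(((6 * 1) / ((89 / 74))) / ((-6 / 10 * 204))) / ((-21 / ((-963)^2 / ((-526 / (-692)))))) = 6595654410 / 2785433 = 2367.91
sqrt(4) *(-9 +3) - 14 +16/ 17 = -426/ 17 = -25.06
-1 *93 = -93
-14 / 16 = -0.88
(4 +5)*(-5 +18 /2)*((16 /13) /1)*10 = 5760 /13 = 443.08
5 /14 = 0.36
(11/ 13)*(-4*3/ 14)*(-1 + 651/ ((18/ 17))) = -445.20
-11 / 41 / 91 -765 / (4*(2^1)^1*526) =-2900503 / 15700048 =-0.18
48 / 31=1.55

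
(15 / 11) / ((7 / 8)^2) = 960 / 539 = 1.78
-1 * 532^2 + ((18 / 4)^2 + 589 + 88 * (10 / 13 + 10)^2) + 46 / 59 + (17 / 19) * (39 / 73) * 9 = -15058068704463 / 55319108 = -272203.75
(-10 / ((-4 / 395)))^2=3900625 / 4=975156.25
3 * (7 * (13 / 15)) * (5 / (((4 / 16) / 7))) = 2548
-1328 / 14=-94.86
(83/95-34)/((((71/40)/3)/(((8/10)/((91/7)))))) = -302112/87685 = -3.45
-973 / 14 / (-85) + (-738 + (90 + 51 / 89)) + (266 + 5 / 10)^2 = 2129566887 / 30260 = 70375.64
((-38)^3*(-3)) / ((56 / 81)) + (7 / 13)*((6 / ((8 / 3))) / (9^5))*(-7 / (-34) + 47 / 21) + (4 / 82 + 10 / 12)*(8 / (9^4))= 2378069201528231 / 9987469128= 238105.29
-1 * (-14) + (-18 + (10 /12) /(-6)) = -149 /36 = -4.14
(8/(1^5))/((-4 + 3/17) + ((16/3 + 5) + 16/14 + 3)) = 2856/3803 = 0.75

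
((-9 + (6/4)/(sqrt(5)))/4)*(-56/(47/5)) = 630/47-21*sqrt(5)/47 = 12.41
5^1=5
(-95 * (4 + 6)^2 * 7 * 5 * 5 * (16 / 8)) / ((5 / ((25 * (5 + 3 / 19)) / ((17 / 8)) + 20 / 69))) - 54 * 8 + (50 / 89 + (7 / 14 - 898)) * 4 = -4233268550134 / 104397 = -40549714.55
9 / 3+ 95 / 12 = 131 / 12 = 10.92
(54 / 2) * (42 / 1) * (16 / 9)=2016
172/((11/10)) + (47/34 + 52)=78445/374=209.75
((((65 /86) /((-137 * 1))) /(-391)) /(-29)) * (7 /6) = -455 /801576588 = -0.00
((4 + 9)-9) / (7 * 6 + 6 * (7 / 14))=4 / 45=0.09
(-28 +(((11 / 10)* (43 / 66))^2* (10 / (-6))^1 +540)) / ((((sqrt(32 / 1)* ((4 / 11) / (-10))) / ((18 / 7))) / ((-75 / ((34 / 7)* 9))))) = 10962.59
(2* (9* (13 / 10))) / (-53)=-117 / 265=-0.44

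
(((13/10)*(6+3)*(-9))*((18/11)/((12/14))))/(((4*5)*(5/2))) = -22113/5500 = -4.02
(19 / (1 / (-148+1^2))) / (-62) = 2793 / 62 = 45.05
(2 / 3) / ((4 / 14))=7 / 3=2.33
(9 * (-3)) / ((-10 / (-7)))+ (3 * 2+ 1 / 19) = -2441 / 190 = -12.85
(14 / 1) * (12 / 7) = 24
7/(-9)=-7/9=-0.78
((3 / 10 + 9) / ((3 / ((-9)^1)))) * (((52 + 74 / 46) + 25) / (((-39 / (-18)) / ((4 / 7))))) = -578.42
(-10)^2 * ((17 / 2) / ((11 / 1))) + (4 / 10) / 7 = 29772 / 385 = 77.33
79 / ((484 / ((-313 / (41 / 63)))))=-1557801 / 19844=-78.50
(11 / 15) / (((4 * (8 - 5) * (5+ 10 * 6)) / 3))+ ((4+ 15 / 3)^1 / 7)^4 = 25614311 / 9363900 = 2.74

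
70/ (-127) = -70/ 127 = -0.55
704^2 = 495616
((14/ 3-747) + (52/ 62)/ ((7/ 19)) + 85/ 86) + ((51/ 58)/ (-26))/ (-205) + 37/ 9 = -19080420556261/ 25961268060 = -734.96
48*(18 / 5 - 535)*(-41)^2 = -214388016 / 5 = -42877603.20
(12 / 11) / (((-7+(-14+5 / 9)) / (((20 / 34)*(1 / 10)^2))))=-27 / 86020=-0.00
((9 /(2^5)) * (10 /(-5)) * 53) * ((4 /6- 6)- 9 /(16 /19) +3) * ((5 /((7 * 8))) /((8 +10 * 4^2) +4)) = 496875 /2465792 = 0.20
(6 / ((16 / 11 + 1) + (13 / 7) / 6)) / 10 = 1386 / 6385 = 0.22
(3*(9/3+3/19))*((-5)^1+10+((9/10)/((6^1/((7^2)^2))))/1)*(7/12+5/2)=810633/76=10666.22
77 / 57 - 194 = -10981 / 57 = -192.65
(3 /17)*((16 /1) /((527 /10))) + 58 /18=264131 /80631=3.28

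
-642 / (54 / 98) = -10486 / 9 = -1165.11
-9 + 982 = 973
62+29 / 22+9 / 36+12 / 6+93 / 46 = 68401 / 1012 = 67.59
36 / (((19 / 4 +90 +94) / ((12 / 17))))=1728 / 12835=0.13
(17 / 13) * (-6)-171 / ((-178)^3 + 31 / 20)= -11505046458 / 1466335117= -7.85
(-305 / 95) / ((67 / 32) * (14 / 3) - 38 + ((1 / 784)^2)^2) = 69137765695488 / 607907027947463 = 0.11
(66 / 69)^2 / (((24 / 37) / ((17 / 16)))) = 76109 / 50784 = 1.50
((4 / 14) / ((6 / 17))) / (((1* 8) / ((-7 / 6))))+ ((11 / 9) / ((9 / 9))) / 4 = 3 / 16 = 0.19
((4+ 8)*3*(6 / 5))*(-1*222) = -47952 / 5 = -9590.40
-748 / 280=-187 / 70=-2.67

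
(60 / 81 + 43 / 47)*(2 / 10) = 2101 / 6345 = 0.33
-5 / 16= -0.31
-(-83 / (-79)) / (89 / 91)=-7553 / 7031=-1.07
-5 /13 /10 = -1 /26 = -0.04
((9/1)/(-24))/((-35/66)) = 99/140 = 0.71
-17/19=-0.89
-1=-1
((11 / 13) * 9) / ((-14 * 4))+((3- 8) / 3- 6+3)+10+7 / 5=72043 / 10920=6.60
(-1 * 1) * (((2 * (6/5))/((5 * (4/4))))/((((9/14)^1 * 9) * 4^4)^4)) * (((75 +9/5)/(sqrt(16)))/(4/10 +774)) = -0.00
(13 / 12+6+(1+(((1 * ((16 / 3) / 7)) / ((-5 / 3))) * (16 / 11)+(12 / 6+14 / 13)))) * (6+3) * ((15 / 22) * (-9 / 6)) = -17019423 / 176176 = -96.60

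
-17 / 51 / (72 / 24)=-1 / 9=-0.11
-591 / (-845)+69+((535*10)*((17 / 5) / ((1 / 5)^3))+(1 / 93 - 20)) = 178686550223 / 78585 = 2273799.71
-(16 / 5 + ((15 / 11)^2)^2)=-487381 / 73205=-6.66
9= 9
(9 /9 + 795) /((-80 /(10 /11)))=-199 /22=-9.05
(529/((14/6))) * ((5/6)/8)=2645/112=23.62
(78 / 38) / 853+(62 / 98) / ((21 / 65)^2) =2123554576 / 350217063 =6.06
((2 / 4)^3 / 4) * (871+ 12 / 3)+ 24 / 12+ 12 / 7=6957 / 224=31.06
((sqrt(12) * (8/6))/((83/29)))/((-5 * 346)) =-116 * sqrt(3)/215385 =-0.00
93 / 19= 4.89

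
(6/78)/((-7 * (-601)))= 1/54691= 0.00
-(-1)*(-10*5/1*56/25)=-112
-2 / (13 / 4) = -8 / 13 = -0.62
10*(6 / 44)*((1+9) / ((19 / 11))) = 150 / 19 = 7.89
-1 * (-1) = 1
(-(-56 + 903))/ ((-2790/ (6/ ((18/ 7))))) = 5929/ 8370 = 0.71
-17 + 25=8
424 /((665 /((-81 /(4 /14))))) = -17172 /95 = -180.76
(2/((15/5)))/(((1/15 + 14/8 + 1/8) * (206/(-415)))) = -16600/23999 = -0.69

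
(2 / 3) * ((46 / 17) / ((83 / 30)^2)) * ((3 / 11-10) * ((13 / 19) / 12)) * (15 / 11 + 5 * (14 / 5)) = -540681700 / 269242787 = -2.01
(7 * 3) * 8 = 168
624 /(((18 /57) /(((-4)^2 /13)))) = 2432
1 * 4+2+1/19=115/19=6.05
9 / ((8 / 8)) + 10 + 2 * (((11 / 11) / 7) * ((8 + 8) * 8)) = 389 / 7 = 55.57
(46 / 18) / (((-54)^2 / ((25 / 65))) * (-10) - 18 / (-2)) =-23 / 682263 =-0.00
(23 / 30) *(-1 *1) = -23 / 30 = -0.77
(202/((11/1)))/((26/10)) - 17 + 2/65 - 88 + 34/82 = -2857968/29315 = -97.49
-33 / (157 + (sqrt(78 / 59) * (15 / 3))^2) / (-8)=1947 / 89704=0.02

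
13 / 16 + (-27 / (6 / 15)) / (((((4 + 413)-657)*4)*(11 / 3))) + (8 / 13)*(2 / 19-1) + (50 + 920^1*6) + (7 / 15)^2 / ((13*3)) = 1307618107423 / 234748800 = 5570.29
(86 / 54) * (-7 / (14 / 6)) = -43 / 9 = -4.78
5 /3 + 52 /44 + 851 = 28177 /33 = 853.85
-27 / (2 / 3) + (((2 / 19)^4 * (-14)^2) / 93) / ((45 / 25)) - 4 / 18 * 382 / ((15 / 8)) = -31187022803 / 363595590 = -85.77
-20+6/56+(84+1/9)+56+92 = 53479/252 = 212.22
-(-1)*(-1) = -1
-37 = -37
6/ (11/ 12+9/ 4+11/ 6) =6/ 5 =1.20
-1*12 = -12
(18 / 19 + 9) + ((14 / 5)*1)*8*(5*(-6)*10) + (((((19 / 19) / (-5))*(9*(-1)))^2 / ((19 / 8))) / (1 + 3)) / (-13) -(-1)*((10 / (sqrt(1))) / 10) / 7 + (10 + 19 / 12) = -3474435533 / 518700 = -6698.35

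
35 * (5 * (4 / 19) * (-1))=-700 / 19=-36.84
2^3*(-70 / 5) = -112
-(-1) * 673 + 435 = 1108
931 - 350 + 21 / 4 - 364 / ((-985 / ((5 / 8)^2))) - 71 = 1624523 / 3152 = 515.39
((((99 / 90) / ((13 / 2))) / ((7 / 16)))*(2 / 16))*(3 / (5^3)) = 66 / 56875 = 0.00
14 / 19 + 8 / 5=222 / 95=2.34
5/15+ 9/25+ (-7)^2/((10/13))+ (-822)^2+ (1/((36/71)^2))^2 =28375580627449/41990400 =675763.52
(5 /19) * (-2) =-10 /19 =-0.53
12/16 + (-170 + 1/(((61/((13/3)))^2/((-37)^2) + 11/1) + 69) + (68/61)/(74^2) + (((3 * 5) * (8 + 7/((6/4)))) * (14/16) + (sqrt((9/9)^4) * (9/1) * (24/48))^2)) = 17.26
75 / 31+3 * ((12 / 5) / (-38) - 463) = -4084038 / 2945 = -1386.77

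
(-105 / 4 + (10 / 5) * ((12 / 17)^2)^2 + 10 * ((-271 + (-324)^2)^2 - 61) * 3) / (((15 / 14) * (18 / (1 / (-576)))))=-256382605443592747 / 8659457280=-29607237.17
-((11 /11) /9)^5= -1 /59049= -0.00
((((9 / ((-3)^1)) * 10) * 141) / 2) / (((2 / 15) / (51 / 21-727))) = 80454600 / 7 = 11493514.29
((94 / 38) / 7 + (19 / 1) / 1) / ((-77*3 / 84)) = -936 / 133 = -7.04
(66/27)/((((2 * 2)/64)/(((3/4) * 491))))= 14402.67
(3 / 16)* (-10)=-1.88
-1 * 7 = -7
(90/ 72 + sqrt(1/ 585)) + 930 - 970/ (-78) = sqrt(65)/ 195 + 147215/ 156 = 943.73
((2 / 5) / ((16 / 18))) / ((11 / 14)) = 63 / 110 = 0.57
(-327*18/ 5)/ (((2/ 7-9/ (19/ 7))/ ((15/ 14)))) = 167751/ 403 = 416.26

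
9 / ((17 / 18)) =162 / 17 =9.53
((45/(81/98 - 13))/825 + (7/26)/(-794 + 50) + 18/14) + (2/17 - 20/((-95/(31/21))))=233586582759/136656622960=1.71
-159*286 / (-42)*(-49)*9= -477477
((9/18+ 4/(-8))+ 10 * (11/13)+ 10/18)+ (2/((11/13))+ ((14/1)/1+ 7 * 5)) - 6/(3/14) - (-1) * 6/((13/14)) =49990/1287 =38.84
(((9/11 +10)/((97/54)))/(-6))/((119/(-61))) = 549/1067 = 0.51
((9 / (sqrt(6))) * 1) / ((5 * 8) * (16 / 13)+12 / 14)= 273 * sqrt(6) / 9116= 0.07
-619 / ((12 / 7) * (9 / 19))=-82327 / 108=-762.29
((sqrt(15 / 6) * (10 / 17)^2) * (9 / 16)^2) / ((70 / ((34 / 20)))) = 0.00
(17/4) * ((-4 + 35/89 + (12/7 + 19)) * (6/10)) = 271779/6230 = 43.62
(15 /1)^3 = 3375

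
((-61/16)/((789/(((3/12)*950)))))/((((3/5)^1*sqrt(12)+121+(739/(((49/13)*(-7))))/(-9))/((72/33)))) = -428371708944375/21227458988622128+4141788926625*sqrt(3)/21227458988622128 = -0.02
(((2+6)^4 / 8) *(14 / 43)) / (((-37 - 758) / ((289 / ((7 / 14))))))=-4143104 / 34185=-121.20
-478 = -478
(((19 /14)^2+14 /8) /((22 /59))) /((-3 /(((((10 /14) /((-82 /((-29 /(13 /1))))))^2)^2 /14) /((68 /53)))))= -1382292304375 /54235703141248404048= -0.00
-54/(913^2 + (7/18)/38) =-36936/570161203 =-0.00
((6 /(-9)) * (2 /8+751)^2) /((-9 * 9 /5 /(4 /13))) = 7146.27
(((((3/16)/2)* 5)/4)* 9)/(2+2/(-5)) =675/1024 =0.66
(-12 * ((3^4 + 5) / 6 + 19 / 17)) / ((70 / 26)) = -40976 / 595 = -68.87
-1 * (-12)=12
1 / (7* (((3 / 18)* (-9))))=-2 / 21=-0.10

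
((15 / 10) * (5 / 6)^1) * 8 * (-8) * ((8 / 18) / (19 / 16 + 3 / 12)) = -5120 / 207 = -24.73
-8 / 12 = -2 / 3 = -0.67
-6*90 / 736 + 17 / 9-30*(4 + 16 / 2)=-594247 / 1656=-358.84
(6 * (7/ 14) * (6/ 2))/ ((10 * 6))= 3/ 20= 0.15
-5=-5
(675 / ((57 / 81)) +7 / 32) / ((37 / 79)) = 2048.51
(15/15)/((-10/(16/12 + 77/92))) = -599/2760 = -0.22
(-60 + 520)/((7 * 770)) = 46/539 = 0.09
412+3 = 415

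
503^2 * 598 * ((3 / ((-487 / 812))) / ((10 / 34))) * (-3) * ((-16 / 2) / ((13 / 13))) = -150374640177216 / 2435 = -61755499046.08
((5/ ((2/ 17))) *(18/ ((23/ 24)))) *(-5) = -91800/ 23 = -3991.30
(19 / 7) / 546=19 / 3822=0.00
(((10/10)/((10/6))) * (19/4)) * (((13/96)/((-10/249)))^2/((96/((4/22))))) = 0.06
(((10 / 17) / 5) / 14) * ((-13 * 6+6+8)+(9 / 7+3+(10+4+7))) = -271 / 833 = -0.33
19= 19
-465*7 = -3255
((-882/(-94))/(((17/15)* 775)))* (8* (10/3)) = 0.28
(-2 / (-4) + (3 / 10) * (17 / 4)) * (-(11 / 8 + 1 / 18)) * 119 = -870247 / 2880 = -302.17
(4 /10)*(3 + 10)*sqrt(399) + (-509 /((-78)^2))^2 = 259081 /37015056 + 26*sqrt(399) /5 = 103.88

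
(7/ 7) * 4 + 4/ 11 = 4.36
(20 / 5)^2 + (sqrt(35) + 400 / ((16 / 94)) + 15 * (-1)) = sqrt(35) + 2351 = 2356.92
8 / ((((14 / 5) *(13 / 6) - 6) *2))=60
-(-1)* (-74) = -74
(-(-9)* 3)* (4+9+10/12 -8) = 315/2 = 157.50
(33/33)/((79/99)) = 99/79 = 1.25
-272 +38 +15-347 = -566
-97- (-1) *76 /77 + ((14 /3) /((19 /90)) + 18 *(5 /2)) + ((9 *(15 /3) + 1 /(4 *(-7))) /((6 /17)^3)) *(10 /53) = 785070769 /4785264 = 164.06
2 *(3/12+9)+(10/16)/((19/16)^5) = 92926383/4952198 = 18.76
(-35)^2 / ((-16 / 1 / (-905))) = 69289.06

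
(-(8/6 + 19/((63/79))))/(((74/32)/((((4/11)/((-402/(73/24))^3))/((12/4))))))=616591945/1079414191969344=0.00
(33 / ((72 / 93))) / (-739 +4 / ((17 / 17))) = -341 / 5880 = -0.06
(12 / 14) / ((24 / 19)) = 19 / 28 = 0.68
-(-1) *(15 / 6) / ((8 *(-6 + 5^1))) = -5 / 16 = -0.31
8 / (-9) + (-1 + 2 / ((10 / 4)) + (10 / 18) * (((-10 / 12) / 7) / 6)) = -12473 / 11340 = -1.10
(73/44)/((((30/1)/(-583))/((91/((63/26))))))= -653861/540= -1210.85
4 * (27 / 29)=108 / 29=3.72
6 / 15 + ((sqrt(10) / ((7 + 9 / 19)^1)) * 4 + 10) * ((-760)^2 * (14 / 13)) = 307283200 * sqrt(10) / 923 + 404320026 / 65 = 7273086.86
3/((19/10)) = 30/19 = 1.58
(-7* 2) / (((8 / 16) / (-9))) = 252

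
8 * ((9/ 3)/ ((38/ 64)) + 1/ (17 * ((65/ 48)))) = 855936/ 20995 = 40.77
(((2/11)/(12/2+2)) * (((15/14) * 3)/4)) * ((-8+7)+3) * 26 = 585/616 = 0.95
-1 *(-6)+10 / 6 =23 / 3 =7.67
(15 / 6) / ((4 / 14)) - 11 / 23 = 761 / 92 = 8.27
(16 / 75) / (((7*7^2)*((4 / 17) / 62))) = 4216 / 25725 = 0.16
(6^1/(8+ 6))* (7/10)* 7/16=21/160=0.13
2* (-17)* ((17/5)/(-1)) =578/5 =115.60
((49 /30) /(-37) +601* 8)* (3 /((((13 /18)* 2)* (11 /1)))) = 48031479 /52910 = 907.80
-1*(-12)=12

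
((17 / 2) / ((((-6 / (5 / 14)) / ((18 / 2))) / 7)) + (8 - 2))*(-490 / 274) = 50715 / 1096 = 46.27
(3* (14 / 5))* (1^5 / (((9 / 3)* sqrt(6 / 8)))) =28* sqrt(3) / 15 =3.23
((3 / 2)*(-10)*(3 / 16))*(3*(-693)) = 93555 / 16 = 5847.19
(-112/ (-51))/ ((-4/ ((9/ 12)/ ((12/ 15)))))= -35/ 68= -0.51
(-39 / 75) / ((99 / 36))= -52 / 275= -0.19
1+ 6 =7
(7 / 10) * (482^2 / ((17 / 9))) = 7318206 / 85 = 86096.54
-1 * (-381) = 381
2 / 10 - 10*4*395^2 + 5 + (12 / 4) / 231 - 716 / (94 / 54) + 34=-112937628261 / 18095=-6241372.11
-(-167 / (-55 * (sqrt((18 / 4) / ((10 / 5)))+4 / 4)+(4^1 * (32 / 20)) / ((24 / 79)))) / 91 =-5010 / 317863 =-0.02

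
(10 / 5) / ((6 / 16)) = 16 / 3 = 5.33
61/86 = 0.71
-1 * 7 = -7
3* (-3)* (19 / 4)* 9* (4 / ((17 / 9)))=-13851 / 17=-814.76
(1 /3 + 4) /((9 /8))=3.85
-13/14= -0.93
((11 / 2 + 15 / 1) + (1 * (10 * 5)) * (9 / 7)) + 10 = 1327 / 14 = 94.79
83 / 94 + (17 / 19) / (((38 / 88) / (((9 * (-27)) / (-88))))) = 112060 / 16967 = 6.60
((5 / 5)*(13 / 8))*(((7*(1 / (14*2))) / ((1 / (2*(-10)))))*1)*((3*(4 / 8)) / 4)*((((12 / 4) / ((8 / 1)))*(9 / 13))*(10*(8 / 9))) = -225 / 32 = -7.03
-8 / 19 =-0.42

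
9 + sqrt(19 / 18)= sqrt(38) / 6 + 9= 10.03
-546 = -546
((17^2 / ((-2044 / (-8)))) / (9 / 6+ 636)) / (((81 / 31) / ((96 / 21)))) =67456 / 21730275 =0.00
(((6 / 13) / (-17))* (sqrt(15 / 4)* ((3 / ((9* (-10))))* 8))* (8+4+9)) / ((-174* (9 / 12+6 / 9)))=-168* sqrt(15) / 544765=-0.00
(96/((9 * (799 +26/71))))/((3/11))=0.05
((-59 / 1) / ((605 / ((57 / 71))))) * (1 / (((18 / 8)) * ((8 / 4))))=-2242 / 128865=-0.02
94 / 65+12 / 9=542 / 195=2.78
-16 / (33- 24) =-16 / 9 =-1.78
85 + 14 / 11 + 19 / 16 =15393 / 176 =87.46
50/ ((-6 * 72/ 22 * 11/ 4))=-25/ 27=-0.93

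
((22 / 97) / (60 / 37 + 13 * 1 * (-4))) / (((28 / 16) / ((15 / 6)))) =-2035 / 316414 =-0.01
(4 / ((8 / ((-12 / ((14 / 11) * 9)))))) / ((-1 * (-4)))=-11 / 84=-0.13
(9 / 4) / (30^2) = 1 / 400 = 0.00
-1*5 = -5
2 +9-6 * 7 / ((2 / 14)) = -283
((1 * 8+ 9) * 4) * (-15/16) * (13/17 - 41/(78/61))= 207515/104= 1995.34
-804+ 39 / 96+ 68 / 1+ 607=-4115 / 32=-128.59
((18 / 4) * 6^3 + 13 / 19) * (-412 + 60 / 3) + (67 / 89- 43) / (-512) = -20632479631 / 54112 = -381292.13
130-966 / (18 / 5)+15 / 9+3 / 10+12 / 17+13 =-62557 / 510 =-122.66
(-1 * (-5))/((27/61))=305/27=11.30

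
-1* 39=-39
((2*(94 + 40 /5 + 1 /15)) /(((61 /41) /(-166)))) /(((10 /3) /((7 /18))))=-2657.19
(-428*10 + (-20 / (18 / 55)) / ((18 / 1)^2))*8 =-24962060 / 729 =-34241.51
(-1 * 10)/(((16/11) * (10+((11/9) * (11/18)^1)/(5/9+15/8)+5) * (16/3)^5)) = -21049875/202240950272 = -0.00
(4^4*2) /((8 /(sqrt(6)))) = 64*sqrt(6) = 156.77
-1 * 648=-648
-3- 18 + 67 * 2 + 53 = 166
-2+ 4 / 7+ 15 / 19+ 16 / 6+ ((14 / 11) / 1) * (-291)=-1616627 / 4389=-368.34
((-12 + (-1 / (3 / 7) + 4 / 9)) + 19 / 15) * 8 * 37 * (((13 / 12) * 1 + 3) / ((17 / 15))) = -2059568 / 153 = -13461.23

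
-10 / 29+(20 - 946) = -26864 / 29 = -926.34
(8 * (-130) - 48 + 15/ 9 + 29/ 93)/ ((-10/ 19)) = 191900/ 93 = 2063.44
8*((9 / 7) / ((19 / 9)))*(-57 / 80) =-243 / 70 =-3.47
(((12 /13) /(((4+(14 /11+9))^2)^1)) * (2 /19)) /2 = 1452 /6088303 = 0.00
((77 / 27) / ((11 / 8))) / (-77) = -8 / 297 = -0.03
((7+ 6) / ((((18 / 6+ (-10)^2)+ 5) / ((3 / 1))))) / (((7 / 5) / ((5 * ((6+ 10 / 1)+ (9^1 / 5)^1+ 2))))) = 715 / 28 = 25.54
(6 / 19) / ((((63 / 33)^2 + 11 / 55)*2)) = 1815 / 44194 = 0.04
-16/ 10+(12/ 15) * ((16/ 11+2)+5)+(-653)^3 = -15314478951/ 55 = -278445071.84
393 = 393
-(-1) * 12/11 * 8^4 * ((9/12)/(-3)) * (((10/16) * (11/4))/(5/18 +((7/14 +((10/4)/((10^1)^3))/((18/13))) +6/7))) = -32256000/27497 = -1173.07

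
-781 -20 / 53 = -41413 / 53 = -781.38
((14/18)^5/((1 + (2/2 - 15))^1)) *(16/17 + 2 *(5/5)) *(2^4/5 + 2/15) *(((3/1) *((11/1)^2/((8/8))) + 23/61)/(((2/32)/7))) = -20862461872000/2388118707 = -8735.94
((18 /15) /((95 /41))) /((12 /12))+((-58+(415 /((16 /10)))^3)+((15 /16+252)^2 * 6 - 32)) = 4337065669877 /243200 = 17833329.23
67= 67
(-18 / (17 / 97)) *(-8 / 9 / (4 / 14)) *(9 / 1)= 48888 / 17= 2875.76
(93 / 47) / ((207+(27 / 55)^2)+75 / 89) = 8345975 / 877667519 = 0.01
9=9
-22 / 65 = -0.34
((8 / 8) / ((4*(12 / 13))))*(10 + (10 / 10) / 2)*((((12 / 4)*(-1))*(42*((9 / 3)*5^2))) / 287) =-61425 / 656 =-93.64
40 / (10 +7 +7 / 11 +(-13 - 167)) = -220 / 893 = -0.25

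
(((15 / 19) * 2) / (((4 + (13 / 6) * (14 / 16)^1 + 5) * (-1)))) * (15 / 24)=-900 / 9937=-0.09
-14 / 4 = -7 / 2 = -3.50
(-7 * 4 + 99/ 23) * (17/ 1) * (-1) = 9265/ 23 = 402.83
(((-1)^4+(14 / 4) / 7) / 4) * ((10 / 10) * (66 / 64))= 99 / 256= 0.39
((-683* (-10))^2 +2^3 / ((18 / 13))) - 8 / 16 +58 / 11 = 9236484289 / 198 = 46648910.55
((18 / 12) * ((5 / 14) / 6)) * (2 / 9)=5 / 252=0.02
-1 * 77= -77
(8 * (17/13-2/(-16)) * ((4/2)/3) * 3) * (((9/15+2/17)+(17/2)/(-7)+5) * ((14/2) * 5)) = 798491/221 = 3613.08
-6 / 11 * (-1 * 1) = 6 / 11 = 0.55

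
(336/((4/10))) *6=5040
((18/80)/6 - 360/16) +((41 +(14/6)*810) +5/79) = 12062357/6320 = 1908.60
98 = 98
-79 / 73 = -1.08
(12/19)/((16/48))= 36/19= 1.89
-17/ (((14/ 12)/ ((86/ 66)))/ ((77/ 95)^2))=-112574/ 9025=-12.47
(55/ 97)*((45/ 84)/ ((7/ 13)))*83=890175/ 19012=46.82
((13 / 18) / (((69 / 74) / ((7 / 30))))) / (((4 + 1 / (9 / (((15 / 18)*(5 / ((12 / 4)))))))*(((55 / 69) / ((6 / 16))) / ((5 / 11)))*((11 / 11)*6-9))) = -10101 / 3257320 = -0.00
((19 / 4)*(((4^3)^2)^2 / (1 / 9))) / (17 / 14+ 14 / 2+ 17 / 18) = 45185236992 / 577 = 78310636.03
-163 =-163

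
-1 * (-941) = 941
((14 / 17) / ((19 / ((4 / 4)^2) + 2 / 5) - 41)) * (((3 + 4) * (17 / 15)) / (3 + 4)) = -7 / 162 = -0.04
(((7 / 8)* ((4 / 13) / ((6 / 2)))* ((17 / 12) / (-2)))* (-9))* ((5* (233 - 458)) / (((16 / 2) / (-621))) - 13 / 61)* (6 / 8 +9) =15213919497 / 31232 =487126.01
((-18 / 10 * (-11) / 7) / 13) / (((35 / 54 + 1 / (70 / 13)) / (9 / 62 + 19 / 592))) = 8695269 / 187997888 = 0.05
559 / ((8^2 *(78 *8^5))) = 43 / 12582912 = 0.00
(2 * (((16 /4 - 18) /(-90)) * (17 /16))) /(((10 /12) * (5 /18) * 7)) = 51 /250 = 0.20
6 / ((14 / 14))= 6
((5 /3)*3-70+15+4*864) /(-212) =-1703 /106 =-16.07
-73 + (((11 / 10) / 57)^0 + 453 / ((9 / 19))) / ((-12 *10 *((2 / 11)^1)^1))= -10519 / 90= -116.88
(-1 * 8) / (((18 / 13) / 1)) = -5.78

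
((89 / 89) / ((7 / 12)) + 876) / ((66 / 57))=58368 / 77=758.03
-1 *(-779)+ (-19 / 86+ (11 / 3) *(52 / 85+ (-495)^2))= 19719588067 / 21930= 899206.02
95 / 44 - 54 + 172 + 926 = 46031 / 44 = 1046.16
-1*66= -66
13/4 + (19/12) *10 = 229/12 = 19.08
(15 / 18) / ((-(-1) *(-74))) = -5 / 444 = -0.01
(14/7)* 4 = 8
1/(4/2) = 1/2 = 0.50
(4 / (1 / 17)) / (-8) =-17 / 2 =-8.50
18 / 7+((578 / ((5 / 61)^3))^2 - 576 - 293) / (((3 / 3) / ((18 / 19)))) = 2168728724545060824 / 2078125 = 1043598784743.49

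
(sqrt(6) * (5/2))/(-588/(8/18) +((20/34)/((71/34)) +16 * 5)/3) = -355 * sqrt(6)/184066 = -0.00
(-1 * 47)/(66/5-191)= 235/889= 0.26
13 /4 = 3.25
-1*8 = -8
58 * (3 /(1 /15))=2610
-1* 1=-1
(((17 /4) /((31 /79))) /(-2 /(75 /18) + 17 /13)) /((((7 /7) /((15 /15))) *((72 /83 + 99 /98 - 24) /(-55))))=97632910375 /3001089354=32.53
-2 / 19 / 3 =-2 / 57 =-0.04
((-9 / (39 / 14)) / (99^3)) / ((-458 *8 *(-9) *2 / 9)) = -7 / 15405760656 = -0.00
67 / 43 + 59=2604 / 43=60.56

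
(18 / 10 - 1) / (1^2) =4 / 5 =0.80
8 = 8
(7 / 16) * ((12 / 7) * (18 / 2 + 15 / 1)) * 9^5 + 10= 1062892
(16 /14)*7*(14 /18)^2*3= 392 /27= 14.52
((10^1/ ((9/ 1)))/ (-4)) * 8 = -20/ 9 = -2.22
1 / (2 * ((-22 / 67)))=-67 / 44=-1.52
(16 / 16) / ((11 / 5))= 5 / 11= 0.45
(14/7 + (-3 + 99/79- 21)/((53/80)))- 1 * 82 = -478720/4187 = -114.33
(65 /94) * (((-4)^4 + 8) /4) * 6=12870 /47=273.83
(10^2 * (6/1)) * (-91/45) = -3640/3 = -1213.33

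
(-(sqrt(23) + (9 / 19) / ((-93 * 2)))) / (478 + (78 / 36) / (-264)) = 2376 / 445954871-1584 * sqrt(23) / 757139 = -0.01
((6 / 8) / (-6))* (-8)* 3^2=9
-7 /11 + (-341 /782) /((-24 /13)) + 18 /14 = 1279741 /1445136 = 0.89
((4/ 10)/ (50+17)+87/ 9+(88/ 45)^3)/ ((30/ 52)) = 2722556174/ 91580625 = 29.73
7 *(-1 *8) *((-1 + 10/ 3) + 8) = -1736/ 3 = -578.67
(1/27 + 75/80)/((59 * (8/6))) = 0.01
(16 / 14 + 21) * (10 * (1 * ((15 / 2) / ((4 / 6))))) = 2491.07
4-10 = -6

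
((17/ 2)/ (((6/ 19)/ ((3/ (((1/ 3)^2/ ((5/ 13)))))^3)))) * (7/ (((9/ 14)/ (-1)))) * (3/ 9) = -480745125/ 4394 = -109409.45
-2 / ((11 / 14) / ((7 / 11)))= -196 / 121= -1.62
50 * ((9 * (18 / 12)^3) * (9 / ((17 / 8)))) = 6432.35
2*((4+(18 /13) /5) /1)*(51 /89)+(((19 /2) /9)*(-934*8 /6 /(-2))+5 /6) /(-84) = -76958729 /26240760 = -2.93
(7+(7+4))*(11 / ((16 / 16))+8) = 342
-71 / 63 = -1.13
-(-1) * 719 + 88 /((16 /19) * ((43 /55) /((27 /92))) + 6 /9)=30758567 /41053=749.24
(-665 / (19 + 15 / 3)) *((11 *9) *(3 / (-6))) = 21945 / 16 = 1371.56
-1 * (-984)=984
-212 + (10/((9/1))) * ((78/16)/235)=-211.98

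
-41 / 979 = -0.04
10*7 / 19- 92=-1678 / 19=-88.32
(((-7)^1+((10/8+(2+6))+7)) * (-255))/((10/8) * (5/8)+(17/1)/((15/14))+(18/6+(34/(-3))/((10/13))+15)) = -1132200/9559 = -118.44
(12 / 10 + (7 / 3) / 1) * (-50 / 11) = -530 / 33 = -16.06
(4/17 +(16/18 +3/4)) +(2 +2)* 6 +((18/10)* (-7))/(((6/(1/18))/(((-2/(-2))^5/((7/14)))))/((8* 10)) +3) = 96157/4284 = 22.45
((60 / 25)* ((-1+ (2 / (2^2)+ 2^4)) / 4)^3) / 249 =29791 / 53120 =0.56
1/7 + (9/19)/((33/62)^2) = 29207/16093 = 1.81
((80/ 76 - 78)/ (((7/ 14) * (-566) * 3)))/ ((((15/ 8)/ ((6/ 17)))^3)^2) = 1442840576/ 357870519796875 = 0.00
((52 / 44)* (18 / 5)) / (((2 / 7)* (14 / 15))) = 351 / 22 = 15.95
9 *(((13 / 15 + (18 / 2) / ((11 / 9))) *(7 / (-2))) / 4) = -64.81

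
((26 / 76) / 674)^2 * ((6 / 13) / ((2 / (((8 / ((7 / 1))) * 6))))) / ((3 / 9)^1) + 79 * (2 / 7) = 6477748973 / 286988863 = 22.57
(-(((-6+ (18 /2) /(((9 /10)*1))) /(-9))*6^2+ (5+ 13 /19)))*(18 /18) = 196 /19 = 10.32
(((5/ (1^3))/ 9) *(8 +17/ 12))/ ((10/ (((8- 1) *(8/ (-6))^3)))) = -6328/ 729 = -8.68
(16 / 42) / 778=4 / 8169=0.00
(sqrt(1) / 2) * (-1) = -1 / 2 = -0.50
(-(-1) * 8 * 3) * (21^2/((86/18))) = 95256/43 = 2215.26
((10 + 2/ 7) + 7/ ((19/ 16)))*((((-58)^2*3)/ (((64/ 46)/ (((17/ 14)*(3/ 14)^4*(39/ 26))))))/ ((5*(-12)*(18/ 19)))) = -2388299553/ 301181440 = -7.93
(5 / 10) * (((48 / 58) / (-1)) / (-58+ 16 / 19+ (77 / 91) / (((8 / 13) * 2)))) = 3648 / 497843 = 0.01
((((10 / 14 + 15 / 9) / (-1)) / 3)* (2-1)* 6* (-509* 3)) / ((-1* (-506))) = 25450 / 1771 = 14.37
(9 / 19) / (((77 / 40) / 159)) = 57240 / 1463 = 39.13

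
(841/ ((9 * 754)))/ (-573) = -29/ 134082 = -0.00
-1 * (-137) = 137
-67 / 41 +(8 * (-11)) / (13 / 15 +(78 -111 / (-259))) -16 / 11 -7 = -21025270 / 1877513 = -11.20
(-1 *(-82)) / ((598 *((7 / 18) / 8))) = 5904 / 2093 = 2.82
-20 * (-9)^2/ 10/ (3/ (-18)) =972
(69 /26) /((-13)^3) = -69 /57122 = -0.00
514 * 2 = 1028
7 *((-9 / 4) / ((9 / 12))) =-21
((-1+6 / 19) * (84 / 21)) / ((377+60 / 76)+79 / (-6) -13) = -312 / 40085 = -0.01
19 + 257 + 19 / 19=277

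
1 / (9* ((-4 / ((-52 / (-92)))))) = -13 / 828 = -0.02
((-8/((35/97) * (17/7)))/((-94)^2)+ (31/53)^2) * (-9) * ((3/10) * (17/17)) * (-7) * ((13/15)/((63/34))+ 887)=150872061994883/26371594250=5721.01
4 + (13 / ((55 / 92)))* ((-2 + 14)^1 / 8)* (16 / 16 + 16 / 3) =11582 / 55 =210.58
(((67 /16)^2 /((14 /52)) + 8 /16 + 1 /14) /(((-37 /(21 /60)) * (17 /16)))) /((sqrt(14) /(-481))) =75.20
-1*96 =-96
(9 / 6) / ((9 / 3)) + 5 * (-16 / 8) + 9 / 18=-9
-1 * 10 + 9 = -1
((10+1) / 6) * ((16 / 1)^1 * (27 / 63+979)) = 603328 / 21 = 28729.90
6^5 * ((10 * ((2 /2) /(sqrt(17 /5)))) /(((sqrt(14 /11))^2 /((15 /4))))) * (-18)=-28868400 * sqrt(85) /119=-2236584.01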